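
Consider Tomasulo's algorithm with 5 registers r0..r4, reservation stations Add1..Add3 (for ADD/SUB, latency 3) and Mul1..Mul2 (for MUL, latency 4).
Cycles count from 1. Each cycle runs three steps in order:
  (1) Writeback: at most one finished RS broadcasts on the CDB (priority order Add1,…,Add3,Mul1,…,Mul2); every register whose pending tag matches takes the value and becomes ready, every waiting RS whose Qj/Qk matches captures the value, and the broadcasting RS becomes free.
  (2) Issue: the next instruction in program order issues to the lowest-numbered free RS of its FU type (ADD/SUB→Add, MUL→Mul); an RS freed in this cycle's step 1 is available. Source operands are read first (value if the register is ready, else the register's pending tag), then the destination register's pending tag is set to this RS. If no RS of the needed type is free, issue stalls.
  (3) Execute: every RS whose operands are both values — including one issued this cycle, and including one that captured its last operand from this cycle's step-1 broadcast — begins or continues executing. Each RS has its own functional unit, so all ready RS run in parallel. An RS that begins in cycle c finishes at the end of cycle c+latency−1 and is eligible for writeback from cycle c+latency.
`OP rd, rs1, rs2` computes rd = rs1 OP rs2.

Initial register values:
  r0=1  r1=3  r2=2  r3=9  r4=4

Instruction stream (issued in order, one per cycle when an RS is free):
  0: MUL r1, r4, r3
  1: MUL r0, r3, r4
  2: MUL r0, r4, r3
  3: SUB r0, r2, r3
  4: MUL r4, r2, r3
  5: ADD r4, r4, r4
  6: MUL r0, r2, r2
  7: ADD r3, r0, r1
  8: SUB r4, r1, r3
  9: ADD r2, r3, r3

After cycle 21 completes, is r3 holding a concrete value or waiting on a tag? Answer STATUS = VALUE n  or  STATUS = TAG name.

STATUS = VALUE 40

c1: issue MUL r1<-Mul1 | r0:1,r1:Mul1,r2:2,r3:9,r4:4
c2: issue MUL r0<-Mul2 | r0:Mul2,r1:Mul1,r2:2,r3:9,r4:4
c3: stall | r0:Mul2,r1:Mul1,r2:2,r3:9,r4:4
c4: stall | r0:Mul2,r1:Mul1,r2:2,r3:9,r4:4
c5: CDB Mul1=36; issue MUL r0<-Mul1 | r0:Mul1,r1:36,r2:2,r3:9,r4:4
c6: CDB Mul2=36; issue SUB r0<-Add1 | r0:Add1,r1:36,r2:2,r3:9,r4:4
c7: issue MUL r4<-Mul2 | r0:Add1,r1:36,r2:2,r3:9,r4:Mul2
c8: issue ADD r4<-Add2 | r0:Add1,r1:36,r2:2,r3:9,r4:Add2
c9: CDB Add1=-7; stall | r0:-7,r1:36,r2:2,r3:9,r4:Add2
c10: CDB Mul1=36; issue MUL r0<-Mul1 | r0:Mul1,r1:36,r2:2,r3:9,r4:Add2
c11: CDB Mul2=18; issue ADD r3<-Add1 | r0:Mul1,r1:36,r2:2,r3:Add1,r4:Add2
c12: issue SUB r4<-Add3 | r0:Mul1,r1:36,r2:2,r3:Add1,r4:Add3
c13: stall | r0:Mul1,r1:36,r2:2,r3:Add1,r4:Add3
c14: CDB Add2=36; issue ADD r2<-Add2 | r0:Mul1,r1:36,r2:Add2,r3:Add1,r4:Add3
c15: CDB Mul1=4 | r0:4,r1:36,r2:Add2,r3:Add1,r4:Add3
c16: - | r0:4,r1:36,r2:Add2,r3:Add1,r4:Add3
c17: - | r0:4,r1:36,r2:Add2,r3:Add1,r4:Add3
c18: CDB Add1=40 | r0:4,r1:36,r2:Add2,r3:40,r4:Add3
c19: - | r0:4,r1:36,r2:Add2,r3:40,r4:Add3
c20: - | r0:4,r1:36,r2:Add2,r3:40,r4:Add3
c21: CDB Add2=80 | r0:4,r1:36,r2:80,r3:40,r4:Add3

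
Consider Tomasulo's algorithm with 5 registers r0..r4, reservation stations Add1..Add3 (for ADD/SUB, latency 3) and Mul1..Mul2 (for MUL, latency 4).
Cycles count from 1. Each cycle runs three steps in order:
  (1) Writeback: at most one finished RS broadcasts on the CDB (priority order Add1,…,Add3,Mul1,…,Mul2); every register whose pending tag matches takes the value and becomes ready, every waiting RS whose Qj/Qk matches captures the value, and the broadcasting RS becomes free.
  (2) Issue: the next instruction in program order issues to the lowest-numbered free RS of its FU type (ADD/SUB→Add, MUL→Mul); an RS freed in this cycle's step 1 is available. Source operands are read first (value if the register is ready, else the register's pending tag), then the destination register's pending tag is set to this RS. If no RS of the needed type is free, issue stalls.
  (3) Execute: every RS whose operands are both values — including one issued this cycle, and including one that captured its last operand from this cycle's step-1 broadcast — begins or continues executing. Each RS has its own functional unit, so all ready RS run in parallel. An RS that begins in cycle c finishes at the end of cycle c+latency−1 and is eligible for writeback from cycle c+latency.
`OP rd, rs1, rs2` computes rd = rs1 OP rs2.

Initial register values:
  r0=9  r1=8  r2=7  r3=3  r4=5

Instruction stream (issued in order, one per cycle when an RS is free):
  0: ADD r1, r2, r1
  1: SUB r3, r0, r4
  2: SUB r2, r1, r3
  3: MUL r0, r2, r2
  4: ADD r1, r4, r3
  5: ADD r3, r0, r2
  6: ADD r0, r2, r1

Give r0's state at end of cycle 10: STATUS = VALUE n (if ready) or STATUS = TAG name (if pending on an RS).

  c1: issue ADD r1<-Add1  regs: r0:9,r1:Add1,r2:7,r3:3,r4:5
  c2: issue SUB r3<-Add2  regs: r0:9,r1:Add1,r2:7,r3:Add2,r4:5
  c3: issue SUB r2<-Add3  regs: r0:9,r1:Add1,r2:Add3,r3:Add2,r4:5
  c4: CDB Add1=15; issue MUL r0<-Mul1  regs: r0:Mul1,r1:15,r2:Add3,r3:Add2,r4:5
  c5: CDB Add2=4; issue ADD r1<-Add1  regs: r0:Mul1,r1:Add1,r2:Add3,r3:4,r4:5
  c6: issue ADD r3<-Add2  regs: r0:Mul1,r1:Add1,r2:Add3,r3:Add2,r4:5
  c7: stall  regs: r0:Mul1,r1:Add1,r2:Add3,r3:Add2,r4:5
  c8: CDB Add1=9; issue ADD r0<-Add1  regs: r0:Add1,r1:9,r2:Add3,r3:Add2,r4:5
  c9: CDB Add3=11  regs: r0:Add1,r1:9,r2:11,r3:Add2,r4:5
  c10: -  regs: r0:Add1,r1:9,r2:11,r3:Add2,r4:5

STATUS = TAG Add1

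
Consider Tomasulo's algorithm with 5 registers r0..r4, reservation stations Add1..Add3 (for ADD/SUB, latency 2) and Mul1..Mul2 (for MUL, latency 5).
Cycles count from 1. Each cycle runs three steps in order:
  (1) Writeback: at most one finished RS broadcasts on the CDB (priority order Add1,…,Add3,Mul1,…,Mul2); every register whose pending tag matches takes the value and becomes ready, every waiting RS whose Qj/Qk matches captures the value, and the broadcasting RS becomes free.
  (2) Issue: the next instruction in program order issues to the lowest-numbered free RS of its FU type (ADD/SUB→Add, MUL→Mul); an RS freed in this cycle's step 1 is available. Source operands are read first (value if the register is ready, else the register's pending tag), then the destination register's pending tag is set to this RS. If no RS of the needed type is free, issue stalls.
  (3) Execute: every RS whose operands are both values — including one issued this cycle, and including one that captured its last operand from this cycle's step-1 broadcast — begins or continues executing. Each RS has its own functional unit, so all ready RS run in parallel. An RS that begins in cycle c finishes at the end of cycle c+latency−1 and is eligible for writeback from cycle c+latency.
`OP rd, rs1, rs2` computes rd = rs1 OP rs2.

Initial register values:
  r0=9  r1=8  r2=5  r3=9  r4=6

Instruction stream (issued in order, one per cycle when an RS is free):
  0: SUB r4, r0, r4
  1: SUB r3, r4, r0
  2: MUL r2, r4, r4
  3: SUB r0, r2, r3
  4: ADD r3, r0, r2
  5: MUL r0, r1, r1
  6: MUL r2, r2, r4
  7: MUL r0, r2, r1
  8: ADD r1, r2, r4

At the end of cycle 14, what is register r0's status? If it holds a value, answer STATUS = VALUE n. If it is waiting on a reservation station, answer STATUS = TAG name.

cycle 1: issue SUB r4<-Add1 // r0:9,r1:8,r2:5,r3:9,r4:Add1
cycle 2: issue SUB r3<-Add2 // r0:9,r1:8,r2:5,r3:Add2,r4:Add1
cycle 3: CDB Add1=3; issue MUL r2<-Mul1 // r0:9,r1:8,r2:Mul1,r3:Add2,r4:3
cycle 4: issue SUB r0<-Add1 // r0:Add1,r1:8,r2:Mul1,r3:Add2,r4:3
cycle 5: CDB Add2=-6; issue ADD r3<-Add2 // r0:Add1,r1:8,r2:Mul1,r3:Add2,r4:3
cycle 6: issue MUL r0<-Mul2 // r0:Mul2,r1:8,r2:Mul1,r3:Add2,r4:3
cycle 7: stall // r0:Mul2,r1:8,r2:Mul1,r3:Add2,r4:3
cycle 8: CDB Mul1=9; issue MUL r2<-Mul1 // r0:Mul2,r1:8,r2:Mul1,r3:Add2,r4:3
cycle 9: stall // r0:Mul2,r1:8,r2:Mul1,r3:Add2,r4:3
cycle 10: CDB Add1=15; stall // r0:Mul2,r1:8,r2:Mul1,r3:Add2,r4:3
cycle 11: CDB Mul2=64; issue MUL r0<-Mul2 // r0:Mul2,r1:8,r2:Mul1,r3:Add2,r4:3
cycle 12: CDB Add2=24; issue ADD r1<-Add1 // r0:Mul2,r1:Add1,r2:Mul1,r3:24,r4:3
cycle 13: CDB Mul1=27 // r0:Mul2,r1:Add1,r2:27,r3:24,r4:3
cycle 14: - // r0:Mul2,r1:Add1,r2:27,r3:24,r4:3

STATUS = TAG Mul2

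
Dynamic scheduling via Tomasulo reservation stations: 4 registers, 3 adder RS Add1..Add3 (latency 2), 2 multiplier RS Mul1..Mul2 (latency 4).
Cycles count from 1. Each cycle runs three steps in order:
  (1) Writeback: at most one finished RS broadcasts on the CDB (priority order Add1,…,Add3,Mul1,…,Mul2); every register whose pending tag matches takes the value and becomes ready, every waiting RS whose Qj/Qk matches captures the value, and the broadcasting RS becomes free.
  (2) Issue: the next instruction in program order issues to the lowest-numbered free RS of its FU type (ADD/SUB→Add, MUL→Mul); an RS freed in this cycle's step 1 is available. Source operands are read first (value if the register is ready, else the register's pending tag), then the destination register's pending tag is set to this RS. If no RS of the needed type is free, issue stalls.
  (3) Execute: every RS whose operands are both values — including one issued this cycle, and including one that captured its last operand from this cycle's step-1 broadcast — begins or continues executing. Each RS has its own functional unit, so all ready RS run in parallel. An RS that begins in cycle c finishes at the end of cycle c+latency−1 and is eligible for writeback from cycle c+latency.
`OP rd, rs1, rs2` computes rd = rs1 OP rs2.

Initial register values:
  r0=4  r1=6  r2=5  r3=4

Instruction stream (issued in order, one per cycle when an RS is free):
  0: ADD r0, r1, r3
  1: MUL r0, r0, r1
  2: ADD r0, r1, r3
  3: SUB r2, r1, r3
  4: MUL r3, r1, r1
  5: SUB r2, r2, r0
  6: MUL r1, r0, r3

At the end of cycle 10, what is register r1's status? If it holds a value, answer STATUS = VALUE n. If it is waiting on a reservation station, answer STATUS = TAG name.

STATUS = TAG Mul1

  c1: issue ADD r0<-Add1  regs: r0:Add1,r1:6,r2:5,r3:4
  c2: issue MUL r0<-Mul1  regs: r0:Mul1,r1:6,r2:5,r3:4
  c3: CDB Add1=10; issue ADD r0<-Add1  regs: r0:Add1,r1:6,r2:5,r3:4
  c4: issue SUB r2<-Add2  regs: r0:Add1,r1:6,r2:Add2,r3:4
  c5: CDB Add1=10; issue MUL r3<-Mul2  regs: r0:10,r1:6,r2:Add2,r3:Mul2
  c6: CDB Add2=2; issue SUB r2<-Add1  regs: r0:10,r1:6,r2:Add1,r3:Mul2
  c7: CDB Mul1=60; issue MUL r1<-Mul1  regs: r0:10,r1:Mul1,r2:Add1,r3:Mul2
  c8: CDB Add1=-8  regs: r0:10,r1:Mul1,r2:-8,r3:Mul2
  c9: CDB Mul2=36  regs: r0:10,r1:Mul1,r2:-8,r3:36
  c10: -  regs: r0:10,r1:Mul1,r2:-8,r3:36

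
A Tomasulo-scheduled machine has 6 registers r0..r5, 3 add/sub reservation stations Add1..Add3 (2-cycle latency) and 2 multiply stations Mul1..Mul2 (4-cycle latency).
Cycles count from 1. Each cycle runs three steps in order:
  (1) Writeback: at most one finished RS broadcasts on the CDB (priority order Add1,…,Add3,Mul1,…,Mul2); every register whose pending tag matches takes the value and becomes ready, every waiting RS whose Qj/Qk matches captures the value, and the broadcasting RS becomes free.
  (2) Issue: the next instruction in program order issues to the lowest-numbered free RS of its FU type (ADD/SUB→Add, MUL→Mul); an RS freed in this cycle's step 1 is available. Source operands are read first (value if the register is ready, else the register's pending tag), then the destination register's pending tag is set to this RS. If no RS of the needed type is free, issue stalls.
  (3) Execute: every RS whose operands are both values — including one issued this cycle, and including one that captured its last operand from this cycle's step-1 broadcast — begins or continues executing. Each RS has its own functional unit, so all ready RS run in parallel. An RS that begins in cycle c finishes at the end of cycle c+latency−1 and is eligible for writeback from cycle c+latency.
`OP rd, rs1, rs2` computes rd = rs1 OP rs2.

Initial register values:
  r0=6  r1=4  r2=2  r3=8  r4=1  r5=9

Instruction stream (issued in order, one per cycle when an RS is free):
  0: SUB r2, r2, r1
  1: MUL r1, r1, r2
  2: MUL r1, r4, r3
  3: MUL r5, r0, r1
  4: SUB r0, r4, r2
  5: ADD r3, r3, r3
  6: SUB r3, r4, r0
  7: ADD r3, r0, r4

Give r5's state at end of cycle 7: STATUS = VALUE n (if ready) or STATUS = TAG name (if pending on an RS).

c1: issue SUB r2<-Add1 | r0:6,r1:4,r2:Add1,r3:8,r4:1,r5:9
c2: issue MUL r1<-Mul1 | r0:6,r1:Mul1,r2:Add1,r3:8,r4:1,r5:9
c3: CDB Add1=-2; issue MUL r1<-Mul2 | r0:6,r1:Mul2,r2:-2,r3:8,r4:1,r5:9
c4: stall | r0:6,r1:Mul2,r2:-2,r3:8,r4:1,r5:9
c5: stall | r0:6,r1:Mul2,r2:-2,r3:8,r4:1,r5:9
c6: stall | r0:6,r1:Mul2,r2:-2,r3:8,r4:1,r5:9
c7: CDB Mul1=-8; issue MUL r5<-Mul1 | r0:6,r1:Mul2,r2:-2,r3:8,r4:1,r5:Mul1

STATUS = TAG Mul1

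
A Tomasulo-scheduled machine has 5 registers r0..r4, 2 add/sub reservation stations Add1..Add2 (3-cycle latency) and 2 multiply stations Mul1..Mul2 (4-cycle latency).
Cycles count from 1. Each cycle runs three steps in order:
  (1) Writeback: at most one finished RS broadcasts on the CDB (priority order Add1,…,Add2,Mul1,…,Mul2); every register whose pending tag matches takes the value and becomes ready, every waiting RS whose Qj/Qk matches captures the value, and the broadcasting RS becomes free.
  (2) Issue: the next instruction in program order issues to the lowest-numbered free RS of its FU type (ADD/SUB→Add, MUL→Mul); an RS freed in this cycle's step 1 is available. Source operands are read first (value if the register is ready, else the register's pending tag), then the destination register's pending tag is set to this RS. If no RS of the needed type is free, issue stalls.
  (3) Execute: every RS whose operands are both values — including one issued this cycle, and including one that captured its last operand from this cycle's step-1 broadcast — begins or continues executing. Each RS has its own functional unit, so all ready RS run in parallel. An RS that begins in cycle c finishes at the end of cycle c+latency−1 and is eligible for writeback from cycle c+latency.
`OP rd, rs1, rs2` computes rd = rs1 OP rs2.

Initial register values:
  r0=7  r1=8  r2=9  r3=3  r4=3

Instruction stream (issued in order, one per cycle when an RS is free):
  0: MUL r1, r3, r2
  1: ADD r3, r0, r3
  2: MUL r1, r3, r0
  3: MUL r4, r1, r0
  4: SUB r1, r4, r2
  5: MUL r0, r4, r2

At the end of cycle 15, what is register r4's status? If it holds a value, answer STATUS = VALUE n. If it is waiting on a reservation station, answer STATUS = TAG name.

  c1: issue MUL r1<-Mul1  regs: r0:7,r1:Mul1,r2:9,r3:3,r4:3
  c2: issue ADD r3<-Add1  regs: r0:7,r1:Mul1,r2:9,r3:Add1,r4:3
  c3: issue MUL r1<-Mul2  regs: r0:7,r1:Mul2,r2:9,r3:Add1,r4:3
  c4: stall  regs: r0:7,r1:Mul2,r2:9,r3:Add1,r4:3
  c5: CDB Add1=10; stall  regs: r0:7,r1:Mul2,r2:9,r3:10,r4:3
  c6: CDB Mul1=27; issue MUL r4<-Mul1  regs: r0:7,r1:Mul2,r2:9,r3:10,r4:Mul1
  c7: issue SUB r1<-Add1  regs: r0:7,r1:Add1,r2:9,r3:10,r4:Mul1
  c8: stall  regs: r0:7,r1:Add1,r2:9,r3:10,r4:Mul1
  c9: CDB Mul2=70; issue MUL r0<-Mul2  regs: r0:Mul2,r1:Add1,r2:9,r3:10,r4:Mul1
  c10: -  regs: r0:Mul2,r1:Add1,r2:9,r3:10,r4:Mul1
  c11: -  regs: r0:Mul2,r1:Add1,r2:9,r3:10,r4:Mul1
  c12: -  regs: r0:Mul2,r1:Add1,r2:9,r3:10,r4:Mul1
  c13: CDB Mul1=490  regs: r0:Mul2,r1:Add1,r2:9,r3:10,r4:490
  c14: -  regs: r0:Mul2,r1:Add1,r2:9,r3:10,r4:490
  c15: -  regs: r0:Mul2,r1:Add1,r2:9,r3:10,r4:490

STATUS = VALUE 490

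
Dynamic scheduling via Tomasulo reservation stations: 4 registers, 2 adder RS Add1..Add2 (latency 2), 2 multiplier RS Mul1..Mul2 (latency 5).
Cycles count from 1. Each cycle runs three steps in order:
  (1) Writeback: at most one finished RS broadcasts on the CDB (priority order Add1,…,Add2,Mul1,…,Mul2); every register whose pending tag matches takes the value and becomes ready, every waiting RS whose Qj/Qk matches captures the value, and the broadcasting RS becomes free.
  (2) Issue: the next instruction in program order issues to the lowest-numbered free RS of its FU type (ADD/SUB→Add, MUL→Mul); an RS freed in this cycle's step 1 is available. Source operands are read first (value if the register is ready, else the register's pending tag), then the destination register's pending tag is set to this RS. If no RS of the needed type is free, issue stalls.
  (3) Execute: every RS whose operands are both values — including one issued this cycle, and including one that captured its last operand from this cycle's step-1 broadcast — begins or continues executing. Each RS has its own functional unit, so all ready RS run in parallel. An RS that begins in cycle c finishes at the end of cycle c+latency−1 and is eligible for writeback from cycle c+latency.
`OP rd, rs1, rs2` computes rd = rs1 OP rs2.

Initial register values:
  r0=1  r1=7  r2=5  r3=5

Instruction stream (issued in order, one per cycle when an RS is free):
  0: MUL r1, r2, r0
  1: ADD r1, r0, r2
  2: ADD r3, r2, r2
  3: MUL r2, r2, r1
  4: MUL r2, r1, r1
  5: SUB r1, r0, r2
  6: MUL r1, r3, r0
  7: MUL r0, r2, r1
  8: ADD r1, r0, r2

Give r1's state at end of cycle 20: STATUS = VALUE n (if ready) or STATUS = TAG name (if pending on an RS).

STATUS = TAG Add2

cycle 1: issue MUL r1<-Mul1 // r0:1,r1:Mul1,r2:5,r3:5
cycle 2: issue ADD r1<-Add1 // r0:1,r1:Add1,r2:5,r3:5
cycle 3: issue ADD r3<-Add2 // r0:1,r1:Add1,r2:5,r3:Add2
cycle 4: CDB Add1=6; issue MUL r2<-Mul2 // r0:1,r1:6,r2:Mul2,r3:Add2
cycle 5: CDB Add2=10; stall // r0:1,r1:6,r2:Mul2,r3:10
cycle 6: CDB Mul1=5; issue MUL r2<-Mul1 // r0:1,r1:6,r2:Mul1,r3:10
cycle 7: issue SUB r1<-Add1 // r0:1,r1:Add1,r2:Mul1,r3:10
cycle 8: stall // r0:1,r1:Add1,r2:Mul1,r3:10
cycle 9: CDB Mul2=30; issue MUL r1<-Mul2 // r0:1,r1:Mul2,r2:Mul1,r3:10
cycle 10: stall // r0:1,r1:Mul2,r2:Mul1,r3:10
cycle 11: CDB Mul1=36; issue MUL r0<-Mul1 // r0:Mul1,r1:Mul2,r2:36,r3:10
cycle 12: issue ADD r1<-Add2 // r0:Mul1,r1:Add2,r2:36,r3:10
cycle 13: CDB Add1=-35 // r0:Mul1,r1:Add2,r2:36,r3:10
cycle 14: CDB Mul2=10 // r0:Mul1,r1:Add2,r2:36,r3:10
cycle 15: - // r0:Mul1,r1:Add2,r2:36,r3:10
cycle 16: - // r0:Mul1,r1:Add2,r2:36,r3:10
cycle 17: - // r0:Mul1,r1:Add2,r2:36,r3:10
cycle 18: - // r0:Mul1,r1:Add2,r2:36,r3:10
cycle 19: CDB Mul1=360 // r0:360,r1:Add2,r2:36,r3:10
cycle 20: - // r0:360,r1:Add2,r2:36,r3:10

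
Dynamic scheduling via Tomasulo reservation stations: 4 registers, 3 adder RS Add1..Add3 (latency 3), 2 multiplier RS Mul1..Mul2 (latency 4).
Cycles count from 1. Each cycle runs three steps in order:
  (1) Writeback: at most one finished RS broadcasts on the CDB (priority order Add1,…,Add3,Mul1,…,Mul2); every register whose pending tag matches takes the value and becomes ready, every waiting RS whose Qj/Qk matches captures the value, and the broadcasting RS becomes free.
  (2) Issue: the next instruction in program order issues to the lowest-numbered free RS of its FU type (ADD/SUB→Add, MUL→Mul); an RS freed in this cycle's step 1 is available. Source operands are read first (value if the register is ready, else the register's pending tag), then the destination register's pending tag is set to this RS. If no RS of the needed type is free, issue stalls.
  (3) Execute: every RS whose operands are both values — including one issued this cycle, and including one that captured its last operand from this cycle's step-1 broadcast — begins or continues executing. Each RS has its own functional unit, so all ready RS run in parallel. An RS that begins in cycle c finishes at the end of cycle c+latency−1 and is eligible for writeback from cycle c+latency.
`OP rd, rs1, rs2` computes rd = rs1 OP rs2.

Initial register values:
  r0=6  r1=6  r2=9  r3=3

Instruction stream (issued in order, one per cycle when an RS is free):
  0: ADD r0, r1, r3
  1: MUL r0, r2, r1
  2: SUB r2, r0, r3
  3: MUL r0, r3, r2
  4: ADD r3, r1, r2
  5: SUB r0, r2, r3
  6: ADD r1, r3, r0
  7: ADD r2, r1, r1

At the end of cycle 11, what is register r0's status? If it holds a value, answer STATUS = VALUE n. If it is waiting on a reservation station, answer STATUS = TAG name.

c1: issue ADD r0<-Add1 | r0:Add1,r1:6,r2:9,r3:3
c2: issue MUL r0<-Mul1 | r0:Mul1,r1:6,r2:9,r3:3
c3: issue SUB r2<-Add2 | r0:Mul1,r1:6,r2:Add2,r3:3
c4: CDB Add1=9; issue MUL r0<-Mul2 | r0:Mul2,r1:6,r2:Add2,r3:3
c5: issue ADD r3<-Add1 | r0:Mul2,r1:6,r2:Add2,r3:Add1
c6: CDB Mul1=54; issue SUB r0<-Add3 | r0:Add3,r1:6,r2:Add2,r3:Add1
c7: stall | r0:Add3,r1:6,r2:Add2,r3:Add1
c8: stall | r0:Add3,r1:6,r2:Add2,r3:Add1
c9: CDB Add2=51; issue ADD r1<-Add2 | r0:Add3,r1:Add2,r2:51,r3:Add1
c10: stall | r0:Add3,r1:Add2,r2:51,r3:Add1
c11: stall | r0:Add3,r1:Add2,r2:51,r3:Add1

STATUS = TAG Add3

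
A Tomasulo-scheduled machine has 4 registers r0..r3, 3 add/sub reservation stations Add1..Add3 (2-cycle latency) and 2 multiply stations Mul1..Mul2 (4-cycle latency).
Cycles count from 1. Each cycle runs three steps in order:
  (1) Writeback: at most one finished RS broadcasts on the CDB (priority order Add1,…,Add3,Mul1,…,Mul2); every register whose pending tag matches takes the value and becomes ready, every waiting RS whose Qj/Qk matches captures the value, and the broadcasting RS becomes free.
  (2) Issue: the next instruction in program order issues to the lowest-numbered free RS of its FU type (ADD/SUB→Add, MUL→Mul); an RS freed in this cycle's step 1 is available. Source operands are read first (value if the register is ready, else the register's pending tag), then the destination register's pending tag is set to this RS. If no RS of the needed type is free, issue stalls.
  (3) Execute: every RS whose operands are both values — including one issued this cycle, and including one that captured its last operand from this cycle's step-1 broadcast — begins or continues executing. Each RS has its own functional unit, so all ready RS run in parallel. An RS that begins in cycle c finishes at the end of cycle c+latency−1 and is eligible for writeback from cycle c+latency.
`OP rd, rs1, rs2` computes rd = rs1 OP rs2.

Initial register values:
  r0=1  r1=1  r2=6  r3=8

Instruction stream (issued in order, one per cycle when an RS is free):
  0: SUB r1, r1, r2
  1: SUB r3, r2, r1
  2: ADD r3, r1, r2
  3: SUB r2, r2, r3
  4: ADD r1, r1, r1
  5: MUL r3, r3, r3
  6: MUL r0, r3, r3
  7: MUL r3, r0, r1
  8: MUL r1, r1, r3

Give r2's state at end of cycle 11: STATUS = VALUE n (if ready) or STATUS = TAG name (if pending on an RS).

STATUS = VALUE 5

  c1: issue SUB r1<-Add1  regs: r0:1,r1:Add1,r2:6,r3:8
  c2: issue SUB r3<-Add2  regs: r0:1,r1:Add1,r2:6,r3:Add2
  c3: CDB Add1=-5; issue ADD r3<-Add1  regs: r0:1,r1:-5,r2:6,r3:Add1
  c4: issue SUB r2<-Add3  regs: r0:1,r1:-5,r2:Add3,r3:Add1
  c5: CDB Add1=1; issue ADD r1<-Add1  regs: r0:1,r1:Add1,r2:Add3,r3:1
  c6: CDB Add2=11; issue MUL r3<-Mul1  regs: r0:1,r1:Add1,r2:Add3,r3:Mul1
  c7: CDB Add1=-10; issue MUL r0<-Mul2  regs: r0:Mul2,r1:-10,r2:Add3,r3:Mul1
  c8: CDB Add3=5; stall  regs: r0:Mul2,r1:-10,r2:5,r3:Mul1
  c9: stall  regs: r0:Mul2,r1:-10,r2:5,r3:Mul1
  c10: CDB Mul1=1; issue MUL r3<-Mul1  regs: r0:Mul2,r1:-10,r2:5,r3:Mul1
  c11: stall  regs: r0:Mul2,r1:-10,r2:5,r3:Mul1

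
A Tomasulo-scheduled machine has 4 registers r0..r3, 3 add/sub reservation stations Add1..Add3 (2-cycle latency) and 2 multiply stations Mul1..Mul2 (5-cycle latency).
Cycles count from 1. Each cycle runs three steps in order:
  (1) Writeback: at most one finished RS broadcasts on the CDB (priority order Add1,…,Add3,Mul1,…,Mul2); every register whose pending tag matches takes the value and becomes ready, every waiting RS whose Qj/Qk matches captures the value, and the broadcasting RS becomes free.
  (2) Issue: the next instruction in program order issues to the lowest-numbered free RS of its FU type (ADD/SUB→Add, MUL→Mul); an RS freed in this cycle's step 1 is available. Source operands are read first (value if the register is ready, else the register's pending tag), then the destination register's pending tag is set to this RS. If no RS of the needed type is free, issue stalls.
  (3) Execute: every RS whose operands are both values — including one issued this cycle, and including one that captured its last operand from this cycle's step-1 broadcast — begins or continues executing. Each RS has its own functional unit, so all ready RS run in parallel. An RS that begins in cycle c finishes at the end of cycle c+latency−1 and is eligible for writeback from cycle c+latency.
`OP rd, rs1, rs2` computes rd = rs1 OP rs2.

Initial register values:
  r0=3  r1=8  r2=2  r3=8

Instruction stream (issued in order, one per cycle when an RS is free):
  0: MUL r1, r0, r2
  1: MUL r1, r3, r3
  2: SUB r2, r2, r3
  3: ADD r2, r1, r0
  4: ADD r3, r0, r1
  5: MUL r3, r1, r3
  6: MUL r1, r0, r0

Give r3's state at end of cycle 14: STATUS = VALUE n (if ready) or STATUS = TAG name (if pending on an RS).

STATUS = VALUE 4288

c1: issue MUL r1<-Mul1 | r0:3,r1:Mul1,r2:2,r3:8
c2: issue MUL r1<-Mul2 | r0:3,r1:Mul2,r2:2,r3:8
c3: issue SUB r2<-Add1 | r0:3,r1:Mul2,r2:Add1,r3:8
c4: issue ADD r2<-Add2 | r0:3,r1:Mul2,r2:Add2,r3:8
c5: CDB Add1=-6; issue ADD r3<-Add1 | r0:3,r1:Mul2,r2:Add2,r3:Add1
c6: CDB Mul1=6; issue MUL r3<-Mul1 | r0:3,r1:Mul2,r2:Add2,r3:Mul1
c7: CDB Mul2=64; issue MUL r1<-Mul2 | r0:3,r1:Mul2,r2:Add2,r3:Mul1
c8: - | r0:3,r1:Mul2,r2:Add2,r3:Mul1
c9: CDB Add1=67 | r0:3,r1:Mul2,r2:Add2,r3:Mul1
c10: CDB Add2=67 | r0:3,r1:Mul2,r2:67,r3:Mul1
c11: - | r0:3,r1:Mul2,r2:67,r3:Mul1
c12: CDB Mul2=9 | r0:3,r1:9,r2:67,r3:Mul1
c13: - | r0:3,r1:9,r2:67,r3:Mul1
c14: CDB Mul1=4288 | r0:3,r1:9,r2:67,r3:4288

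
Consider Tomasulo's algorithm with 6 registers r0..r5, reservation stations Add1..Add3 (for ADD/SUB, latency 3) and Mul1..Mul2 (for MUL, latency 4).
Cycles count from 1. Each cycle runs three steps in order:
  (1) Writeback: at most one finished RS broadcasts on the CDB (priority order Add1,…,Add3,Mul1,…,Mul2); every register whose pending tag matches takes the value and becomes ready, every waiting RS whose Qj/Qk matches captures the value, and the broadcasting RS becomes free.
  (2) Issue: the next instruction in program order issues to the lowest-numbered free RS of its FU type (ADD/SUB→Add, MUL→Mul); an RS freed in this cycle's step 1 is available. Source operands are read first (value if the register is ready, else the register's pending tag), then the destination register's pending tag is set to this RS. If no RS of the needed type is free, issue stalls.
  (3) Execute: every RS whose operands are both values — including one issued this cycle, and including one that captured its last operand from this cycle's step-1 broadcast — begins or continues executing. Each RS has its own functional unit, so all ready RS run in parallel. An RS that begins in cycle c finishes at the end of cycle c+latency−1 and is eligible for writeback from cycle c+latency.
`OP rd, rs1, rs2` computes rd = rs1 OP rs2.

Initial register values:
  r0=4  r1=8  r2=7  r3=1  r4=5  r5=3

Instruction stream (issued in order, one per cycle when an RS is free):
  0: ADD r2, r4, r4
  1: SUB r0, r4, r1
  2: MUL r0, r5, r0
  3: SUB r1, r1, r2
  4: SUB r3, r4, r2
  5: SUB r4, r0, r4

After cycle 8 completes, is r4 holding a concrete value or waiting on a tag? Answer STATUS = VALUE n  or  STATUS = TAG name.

STATUS = TAG Add3

  c1: issue ADD r2<-Add1  regs: r0:4,r1:8,r2:Add1,r3:1,r4:5,r5:3
  c2: issue SUB r0<-Add2  regs: r0:Add2,r1:8,r2:Add1,r3:1,r4:5,r5:3
  c3: issue MUL r0<-Mul1  regs: r0:Mul1,r1:8,r2:Add1,r3:1,r4:5,r5:3
  c4: CDB Add1=10; issue SUB r1<-Add1  regs: r0:Mul1,r1:Add1,r2:10,r3:1,r4:5,r5:3
  c5: CDB Add2=-3; issue SUB r3<-Add2  regs: r0:Mul1,r1:Add1,r2:10,r3:Add2,r4:5,r5:3
  c6: issue SUB r4<-Add3  regs: r0:Mul1,r1:Add1,r2:10,r3:Add2,r4:Add3,r5:3
  c7: CDB Add1=-2  regs: r0:Mul1,r1:-2,r2:10,r3:Add2,r4:Add3,r5:3
  c8: CDB Add2=-5  regs: r0:Mul1,r1:-2,r2:10,r3:-5,r4:Add3,r5:3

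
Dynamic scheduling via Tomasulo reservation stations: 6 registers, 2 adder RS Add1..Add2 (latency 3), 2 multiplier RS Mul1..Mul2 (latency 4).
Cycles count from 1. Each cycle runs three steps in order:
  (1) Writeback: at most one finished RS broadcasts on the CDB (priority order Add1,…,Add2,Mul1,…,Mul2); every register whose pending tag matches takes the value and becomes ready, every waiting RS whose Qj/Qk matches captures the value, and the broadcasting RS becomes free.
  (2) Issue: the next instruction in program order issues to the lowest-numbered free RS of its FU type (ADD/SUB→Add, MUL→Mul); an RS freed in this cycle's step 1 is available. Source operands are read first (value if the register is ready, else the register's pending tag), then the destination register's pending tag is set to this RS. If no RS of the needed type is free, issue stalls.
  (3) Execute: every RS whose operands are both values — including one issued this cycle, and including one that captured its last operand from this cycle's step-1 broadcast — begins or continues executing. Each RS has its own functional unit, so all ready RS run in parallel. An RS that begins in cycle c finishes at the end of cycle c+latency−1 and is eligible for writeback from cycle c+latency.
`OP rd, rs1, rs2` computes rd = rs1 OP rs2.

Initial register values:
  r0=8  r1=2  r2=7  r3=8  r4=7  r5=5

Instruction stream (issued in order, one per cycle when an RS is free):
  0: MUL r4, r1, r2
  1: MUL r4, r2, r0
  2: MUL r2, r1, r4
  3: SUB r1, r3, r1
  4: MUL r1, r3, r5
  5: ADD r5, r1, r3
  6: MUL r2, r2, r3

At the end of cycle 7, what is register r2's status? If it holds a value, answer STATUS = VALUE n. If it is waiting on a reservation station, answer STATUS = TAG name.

STATUS = TAG Mul1

cycle 1: issue MUL r4<-Mul1 // r0:8,r1:2,r2:7,r3:8,r4:Mul1,r5:5
cycle 2: issue MUL r4<-Mul2 // r0:8,r1:2,r2:7,r3:8,r4:Mul2,r5:5
cycle 3: stall // r0:8,r1:2,r2:7,r3:8,r4:Mul2,r5:5
cycle 4: stall // r0:8,r1:2,r2:7,r3:8,r4:Mul2,r5:5
cycle 5: CDB Mul1=14; issue MUL r2<-Mul1 // r0:8,r1:2,r2:Mul1,r3:8,r4:Mul2,r5:5
cycle 6: CDB Mul2=56; issue SUB r1<-Add1 // r0:8,r1:Add1,r2:Mul1,r3:8,r4:56,r5:5
cycle 7: issue MUL r1<-Mul2 // r0:8,r1:Mul2,r2:Mul1,r3:8,r4:56,r5:5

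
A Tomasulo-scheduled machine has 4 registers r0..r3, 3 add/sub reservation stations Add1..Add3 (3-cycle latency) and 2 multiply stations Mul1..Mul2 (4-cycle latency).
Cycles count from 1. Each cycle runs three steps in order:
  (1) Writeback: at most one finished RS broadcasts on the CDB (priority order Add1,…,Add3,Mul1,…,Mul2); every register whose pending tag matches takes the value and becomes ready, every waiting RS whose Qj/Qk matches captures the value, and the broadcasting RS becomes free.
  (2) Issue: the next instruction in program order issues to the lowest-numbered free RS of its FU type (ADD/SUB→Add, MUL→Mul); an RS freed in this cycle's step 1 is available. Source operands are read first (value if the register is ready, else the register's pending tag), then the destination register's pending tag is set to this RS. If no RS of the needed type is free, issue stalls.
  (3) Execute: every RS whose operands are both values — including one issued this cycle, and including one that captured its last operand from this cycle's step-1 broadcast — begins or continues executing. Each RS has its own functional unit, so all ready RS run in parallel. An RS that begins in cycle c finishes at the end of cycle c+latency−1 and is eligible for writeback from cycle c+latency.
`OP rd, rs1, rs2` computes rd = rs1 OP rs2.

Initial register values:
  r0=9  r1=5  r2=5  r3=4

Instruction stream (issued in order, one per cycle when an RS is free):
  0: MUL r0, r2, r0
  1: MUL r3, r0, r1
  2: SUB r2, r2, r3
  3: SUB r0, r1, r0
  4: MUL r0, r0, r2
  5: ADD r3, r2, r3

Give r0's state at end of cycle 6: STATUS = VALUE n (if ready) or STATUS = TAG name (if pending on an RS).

  c1: issue MUL r0<-Mul1  regs: r0:Mul1,r1:5,r2:5,r3:4
  c2: issue MUL r3<-Mul2  regs: r0:Mul1,r1:5,r2:5,r3:Mul2
  c3: issue SUB r2<-Add1  regs: r0:Mul1,r1:5,r2:Add1,r3:Mul2
  c4: issue SUB r0<-Add2  regs: r0:Add2,r1:5,r2:Add1,r3:Mul2
  c5: CDB Mul1=45; issue MUL r0<-Mul1  regs: r0:Mul1,r1:5,r2:Add1,r3:Mul2
  c6: issue ADD r3<-Add3  regs: r0:Mul1,r1:5,r2:Add1,r3:Add3

STATUS = TAG Mul1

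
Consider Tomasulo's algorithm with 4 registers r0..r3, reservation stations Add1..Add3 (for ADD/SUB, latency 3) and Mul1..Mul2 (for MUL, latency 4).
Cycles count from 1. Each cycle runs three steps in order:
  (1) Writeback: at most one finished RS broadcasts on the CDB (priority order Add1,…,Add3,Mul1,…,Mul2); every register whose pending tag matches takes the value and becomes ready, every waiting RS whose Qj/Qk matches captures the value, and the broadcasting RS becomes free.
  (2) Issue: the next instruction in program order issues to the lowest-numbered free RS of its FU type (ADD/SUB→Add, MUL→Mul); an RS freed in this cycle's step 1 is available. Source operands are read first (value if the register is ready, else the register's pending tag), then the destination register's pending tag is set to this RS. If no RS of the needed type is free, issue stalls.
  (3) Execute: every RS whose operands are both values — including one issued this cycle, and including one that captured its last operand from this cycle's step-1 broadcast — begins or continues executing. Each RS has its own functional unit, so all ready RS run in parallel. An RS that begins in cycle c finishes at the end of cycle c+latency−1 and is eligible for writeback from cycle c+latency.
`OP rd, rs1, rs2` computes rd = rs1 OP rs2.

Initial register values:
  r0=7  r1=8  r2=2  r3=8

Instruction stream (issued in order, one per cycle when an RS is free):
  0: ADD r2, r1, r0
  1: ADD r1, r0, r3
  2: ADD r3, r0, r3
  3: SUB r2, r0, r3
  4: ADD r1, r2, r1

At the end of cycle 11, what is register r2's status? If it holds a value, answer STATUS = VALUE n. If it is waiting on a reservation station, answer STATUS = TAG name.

cycle 1: issue ADD r2<-Add1 // r0:7,r1:8,r2:Add1,r3:8
cycle 2: issue ADD r1<-Add2 // r0:7,r1:Add2,r2:Add1,r3:8
cycle 3: issue ADD r3<-Add3 // r0:7,r1:Add2,r2:Add1,r3:Add3
cycle 4: CDB Add1=15; issue SUB r2<-Add1 // r0:7,r1:Add2,r2:Add1,r3:Add3
cycle 5: CDB Add2=15; issue ADD r1<-Add2 // r0:7,r1:Add2,r2:Add1,r3:Add3
cycle 6: CDB Add3=15 // r0:7,r1:Add2,r2:Add1,r3:15
cycle 7: - // r0:7,r1:Add2,r2:Add1,r3:15
cycle 8: - // r0:7,r1:Add2,r2:Add1,r3:15
cycle 9: CDB Add1=-8 // r0:7,r1:Add2,r2:-8,r3:15
cycle 10: - // r0:7,r1:Add2,r2:-8,r3:15
cycle 11: - // r0:7,r1:Add2,r2:-8,r3:15

STATUS = VALUE -8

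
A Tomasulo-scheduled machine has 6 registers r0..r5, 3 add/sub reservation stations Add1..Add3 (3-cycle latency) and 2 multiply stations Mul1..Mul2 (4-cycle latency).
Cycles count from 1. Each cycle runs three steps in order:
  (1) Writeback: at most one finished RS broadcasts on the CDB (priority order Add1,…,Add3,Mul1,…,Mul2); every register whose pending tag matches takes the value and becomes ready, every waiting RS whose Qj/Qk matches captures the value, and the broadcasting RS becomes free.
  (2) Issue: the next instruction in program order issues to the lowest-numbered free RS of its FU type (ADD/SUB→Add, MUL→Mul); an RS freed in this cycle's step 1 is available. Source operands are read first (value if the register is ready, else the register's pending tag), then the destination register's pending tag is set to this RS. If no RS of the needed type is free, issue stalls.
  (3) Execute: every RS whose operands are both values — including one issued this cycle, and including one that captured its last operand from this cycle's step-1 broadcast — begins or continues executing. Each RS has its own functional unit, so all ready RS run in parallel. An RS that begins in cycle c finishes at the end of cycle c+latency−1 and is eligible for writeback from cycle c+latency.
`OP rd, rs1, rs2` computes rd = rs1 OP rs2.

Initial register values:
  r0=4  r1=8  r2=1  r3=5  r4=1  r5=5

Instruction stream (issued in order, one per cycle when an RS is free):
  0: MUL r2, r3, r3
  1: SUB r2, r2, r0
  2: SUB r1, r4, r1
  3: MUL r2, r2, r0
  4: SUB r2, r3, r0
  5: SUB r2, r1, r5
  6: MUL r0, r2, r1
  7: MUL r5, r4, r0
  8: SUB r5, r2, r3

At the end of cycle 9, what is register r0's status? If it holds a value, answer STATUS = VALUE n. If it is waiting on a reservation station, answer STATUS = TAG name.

STATUS = TAG Mul1

c1: issue MUL r2<-Mul1 | r0:4,r1:8,r2:Mul1,r3:5,r4:1,r5:5
c2: issue SUB r2<-Add1 | r0:4,r1:8,r2:Add1,r3:5,r4:1,r5:5
c3: issue SUB r1<-Add2 | r0:4,r1:Add2,r2:Add1,r3:5,r4:1,r5:5
c4: issue MUL r2<-Mul2 | r0:4,r1:Add2,r2:Mul2,r3:5,r4:1,r5:5
c5: CDB Mul1=25; issue SUB r2<-Add3 | r0:4,r1:Add2,r2:Add3,r3:5,r4:1,r5:5
c6: CDB Add2=-7; issue SUB r2<-Add2 | r0:4,r1:-7,r2:Add2,r3:5,r4:1,r5:5
c7: issue MUL r0<-Mul1 | r0:Mul1,r1:-7,r2:Add2,r3:5,r4:1,r5:5
c8: CDB Add1=21; stall | r0:Mul1,r1:-7,r2:Add2,r3:5,r4:1,r5:5
c9: CDB Add2=-12; stall | r0:Mul1,r1:-7,r2:-12,r3:5,r4:1,r5:5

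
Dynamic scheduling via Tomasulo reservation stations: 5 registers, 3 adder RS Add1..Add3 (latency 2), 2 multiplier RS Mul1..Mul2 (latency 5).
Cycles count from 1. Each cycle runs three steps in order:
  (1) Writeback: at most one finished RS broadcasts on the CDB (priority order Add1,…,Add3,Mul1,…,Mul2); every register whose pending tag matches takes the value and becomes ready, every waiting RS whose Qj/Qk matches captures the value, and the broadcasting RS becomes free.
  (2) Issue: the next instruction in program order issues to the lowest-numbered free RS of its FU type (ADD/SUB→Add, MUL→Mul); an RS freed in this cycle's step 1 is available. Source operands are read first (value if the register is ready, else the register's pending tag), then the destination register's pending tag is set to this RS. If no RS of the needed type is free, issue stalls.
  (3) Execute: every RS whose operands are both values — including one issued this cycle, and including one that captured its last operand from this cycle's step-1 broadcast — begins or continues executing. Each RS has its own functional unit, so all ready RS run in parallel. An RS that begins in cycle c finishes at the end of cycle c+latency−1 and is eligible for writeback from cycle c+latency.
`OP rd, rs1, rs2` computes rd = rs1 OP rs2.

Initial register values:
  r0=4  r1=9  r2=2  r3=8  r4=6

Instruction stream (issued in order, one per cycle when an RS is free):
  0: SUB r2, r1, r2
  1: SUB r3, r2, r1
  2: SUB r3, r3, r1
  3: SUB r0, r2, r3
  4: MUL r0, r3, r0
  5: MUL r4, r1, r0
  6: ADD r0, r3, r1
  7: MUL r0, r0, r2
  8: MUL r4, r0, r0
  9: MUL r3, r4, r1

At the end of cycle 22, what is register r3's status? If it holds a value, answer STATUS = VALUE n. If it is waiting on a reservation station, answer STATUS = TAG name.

STATUS = TAG Mul2

cycle 1: issue SUB r2<-Add1 // r0:4,r1:9,r2:Add1,r3:8,r4:6
cycle 2: issue SUB r3<-Add2 // r0:4,r1:9,r2:Add1,r3:Add2,r4:6
cycle 3: CDB Add1=7; issue SUB r3<-Add1 // r0:4,r1:9,r2:7,r3:Add1,r4:6
cycle 4: issue SUB r0<-Add3 // r0:Add3,r1:9,r2:7,r3:Add1,r4:6
cycle 5: CDB Add2=-2; issue MUL r0<-Mul1 // r0:Mul1,r1:9,r2:7,r3:Add1,r4:6
cycle 6: issue MUL r4<-Mul2 // r0:Mul1,r1:9,r2:7,r3:Add1,r4:Mul2
cycle 7: CDB Add1=-11; issue ADD r0<-Add1 // r0:Add1,r1:9,r2:7,r3:-11,r4:Mul2
cycle 8: stall // r0:Add1,r1:9,r2:7,r3:-11,r4:Mul2
cycle 9: CDB Add1=-2; stall // r0:-2,r1:9,r2:7,r3:-11,r4:Mul2
cycle 10: CDB Add3=18; stall // r0:-2,r1:9,r2:7,r3:-11,r4:Mul2
cycle 11: stall // r0:-2,r1:9,r2:7,r3:-11,r4:Mul2
cycle 12: stall // r0:-2,r1:9,r2:7,r3:-11,r4:Mul2
cycle 13: stall // r0:-2,r1:9,r2:7,r3:-11,r4:Mul2
cycle 14: stall // r0:-2,r1:9,r2:7,r3:-11,r4:Mul2
cycle 15: CDB Mul1=-198; issue MUL r0<-Mul1 // r0:Mul1,r1:9,r2:7,r3:-11,r4:Mul2
cycle 16: stall // r0:Mul1,r1:9,r2:7,r3:-11,r4:Mul2
cycle 17: stall // r0:Mul1,r1:9,r2:7,r3:-11,r4:Mul2
cycle 18: stall // r0:Mul1,r1:9,r2:7,r3:-11,r4:Mul2
cycle 19: stall // r0:Mul1,r1:9,r2:7,r3:-11,r4:Mul2
cycle 20: CDB Mul1=-14; issue MUL r4<-Mul1 // r0:-14,r1:9,r2:7,r3:-11,r4:Mul1
cycle 21: CDB Mul2=-1782; issue MUL r3<-Mul2 // r0:-14,r1:9,r2:7,r3:Mul2,r4:Mul1
cycle 22: - // r0:-14,r1:9,r2:7,r3:Mul2,r4:Mul1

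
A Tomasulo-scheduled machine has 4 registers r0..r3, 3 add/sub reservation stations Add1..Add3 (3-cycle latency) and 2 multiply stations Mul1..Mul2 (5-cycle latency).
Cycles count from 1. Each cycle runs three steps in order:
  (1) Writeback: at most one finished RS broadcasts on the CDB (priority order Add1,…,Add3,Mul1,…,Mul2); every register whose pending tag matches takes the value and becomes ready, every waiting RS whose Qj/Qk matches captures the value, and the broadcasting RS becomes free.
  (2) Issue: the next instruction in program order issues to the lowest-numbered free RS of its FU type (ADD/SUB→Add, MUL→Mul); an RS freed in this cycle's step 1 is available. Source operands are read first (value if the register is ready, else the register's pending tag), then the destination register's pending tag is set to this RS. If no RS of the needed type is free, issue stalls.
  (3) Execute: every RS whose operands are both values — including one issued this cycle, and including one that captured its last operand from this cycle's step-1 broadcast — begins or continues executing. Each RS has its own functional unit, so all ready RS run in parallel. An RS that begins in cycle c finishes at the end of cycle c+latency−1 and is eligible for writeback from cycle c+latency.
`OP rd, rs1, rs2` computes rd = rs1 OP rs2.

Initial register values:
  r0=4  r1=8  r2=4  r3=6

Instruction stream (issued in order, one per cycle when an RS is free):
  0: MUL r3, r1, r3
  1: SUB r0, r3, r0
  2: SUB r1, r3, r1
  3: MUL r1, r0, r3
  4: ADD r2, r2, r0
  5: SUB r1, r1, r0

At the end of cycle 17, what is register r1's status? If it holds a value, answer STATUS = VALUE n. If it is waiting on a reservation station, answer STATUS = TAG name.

  c1: issue MUL r3<-Mul1  regs: r0:4,r1:8,r2:4,r3:Mul1
  c2: issue SUB r0<-Add1  regs: r0:Add1,r1:8,r2:4,r3:Mul1
  c3: issue SUB r1<-Add2  regs: r0:Add1,r1:Add2,r2:4,r3:Mul1
  c4: issue MUL r1<-Mul2  regs: r0:Add1,r1:Mul2,r2:4,r3:Mul1
  c5: issue ADD r2<-Add3  regs: r0:Add1,r1:Mul2,r2:Add3,r3:Mul1
  c6: CDB Mul1=48; stall  regs: r0:Add1,r1:Mul2,r2:Add3,r3:48
  c7: stall  regs: r0:Add1,r1:Mul2,r2:Add3,r3:48
  c8: stall  regs: r0:Add1,r1:Mul2,r2:Add3,r3:48
  c9: CDB Add1=44; issue SUB r1<-Add1  regs: r0:44,r1:Add1,r2:Add3,r3:48
  c10: CDB Add2=40  regs: r0:44,r1:Add1,r2:Add3,r3:48
  c11: -  regs: r0:44,r1:Add1,r2:Add3,r3:48
  c12: CDB Add3=48  regs: r0:44,r1:Add1,r2:48,r3:48
  c13: -  regs: r0:44,r1:Add1,r2:48,r3:48
  c14: CDB Mul2=2112  regs: r0:44,r1:Add1,r2:48,r3:48
  c15: -  regs: r0:44,r1:Add1,r2:48,r3:48
  c16: -  regs: r0:44,r1:Add1,r2:48,r3:48
  c17: CDB Add1=2068  regs: r0:44,r1:2068,r2:48,r3:48

STATUS = VALUE 2068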